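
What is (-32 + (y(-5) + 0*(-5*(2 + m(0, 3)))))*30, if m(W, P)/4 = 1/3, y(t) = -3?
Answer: -1050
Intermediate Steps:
m(W, P) = 4/3 (m(W, P) = 4*(1/3) = 4*(1*(⅓)) = 4*(⅓) = 4/3)
(-32 + (y(-5) + 0*(-5*(2 + m(0, 3)))))*30 = (-32 + (-3 + 0*(-5*(2 + 4/3))))*30 = (-32 + (-3 + 0*(-5*10/3)))*30 = (-32 + (-3 + 0*(-50/3)))*30 = (-32 + (-3 + 0))*30 = (-32 - 3)*30 = -35*30 = -1050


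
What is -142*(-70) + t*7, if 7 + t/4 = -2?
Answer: 9688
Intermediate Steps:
t = -36 (t = -28 + 4*(-2) = -28 - 8 = -36)
-142*(-70) + t*7 = -142*(-70) - 36*7 = 9940 - 252 = 9688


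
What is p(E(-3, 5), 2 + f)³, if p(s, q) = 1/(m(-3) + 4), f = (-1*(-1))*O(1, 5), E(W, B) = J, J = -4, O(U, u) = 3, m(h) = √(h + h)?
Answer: (4 + I*√6)⁻³ ≈ -0.00075131 - 0.0096618*I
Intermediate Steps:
m(h) = √2*√h (m(h) = √(2*h) = √2*√h)
E(W, B) = -4
f = 3 (f = -1*(-1)*3 = 1*3 = 3)
p(s, q) = 1/(4 + I*√6) (p(s, q) = 1/(√2*√(-3) + 4) = 1/(√2*(I*√3) + 4) = 1/(I*√6 + 4) = 1/(4 + I*√6))
p(E(-3, 5), 2 + f)³ = (2/11 - I*√6/22)³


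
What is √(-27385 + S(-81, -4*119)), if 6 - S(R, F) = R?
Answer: I*√27298 ≈ 165.22*I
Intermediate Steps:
S(R, F) = 6 - R
√(-27385 + S(-81, -4*119)) = √(-27385 + (6 - 1*(-81))) = √(-27385 + (6 + 81)) = √(-27385 + 87) = √(-27298) = I*√27298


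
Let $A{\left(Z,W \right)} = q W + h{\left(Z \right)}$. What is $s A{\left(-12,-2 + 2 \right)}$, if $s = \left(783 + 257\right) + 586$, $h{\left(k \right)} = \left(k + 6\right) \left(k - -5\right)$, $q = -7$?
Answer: $68292$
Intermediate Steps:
$h{\left(k \right)} = \left(5 + k\right) \left(6 + k\right)$ ($h{\left(k \right)} = \left(6 + k\right) \left(k + 5\right) = \left(6 + k\right) \left(5 + k\right) = \left(5 + k\right) \left(6 + k\right)$)
$s = 1626$ ($s = 1040 + 586 = 1626$)
$A{\left(Z,W \right)} = 30 + Z^{2} - 7 W + 11 Z$ ($A{\left(Z,W \right)} = - 7 W + \left(30 + Z^{2} + 11 Z\right) = 30 + Z^{2} - 7 W + 11 Z$)
$s A{\left(-12,-2 + 2 \right)} = 1626 \left(30 + \left(-12\right)^{2} - 7 \left(-2 + 2\right) + 11 \left(-12\right)\right) = 1626 \left(30 + 144 - 0 - 132\right) = 1626 \left(30 + 144 + 0 - 132\right) = 1626 \cdot 42 = 68292$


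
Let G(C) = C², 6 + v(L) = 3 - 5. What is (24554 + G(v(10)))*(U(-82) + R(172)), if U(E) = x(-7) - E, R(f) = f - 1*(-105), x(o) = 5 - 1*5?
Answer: 8837862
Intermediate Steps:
v(L) = -8 (v(L) = -6 + (3 - 5) = -6 - 2 = -8)
x(o) = 0 (x(o) = 5 - 5 = 0)
R(f) = 105 + f (R(f) = f + 105 = 105 + f)
U(E) = -E (U(E) = 0 - E = -E)
(24554 + G(v(10)))*(U(-82) + R(172)) = (24554 + (-8)²)*(-1*(-82) + (105 + 172)) = (24554 + 64)*(82 + 277) = 24618*359 = 8837862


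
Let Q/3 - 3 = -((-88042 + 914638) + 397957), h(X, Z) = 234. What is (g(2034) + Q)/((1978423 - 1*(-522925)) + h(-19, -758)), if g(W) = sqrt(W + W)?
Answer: -1836825/1250791 + 3*sqrt(113)/1250791 ≈ -1.4685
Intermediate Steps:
g(W) = sqrt(2)*sqrt(W) (g(W) = sqrt(2*W) = sqrt(2)*sqrt(W))
Q = -3673650 (Q = 9 + 3*(-((-88042 + 914638) + 397957)) = 9 + 3*(-(826596 + 397957)) = 9 + 3*(-1*1224553) = 9 + 3*(-1224553) = 9 - 3673659 = -3673650)
(g(2034) + Q)/((1978423 - 1*(-522925)) + h(-19, -758)) = (sqrt(2)*sqrt(2034) - 3673650)/((1978423 - 1*(-522925)) + 234) = (sqrt(2)*(3*sqrt(226)) - 3673650)/((1978423 + 522925) + 234) = (6*sqrt(113) - 3673650)/(2501348 + 234) = (-3673650 + 6*sqrt(113))/2501582 = (-3673650 + 6*sqrt(113))*(1/2501582) = -1836825/1250791 + 3*sqrt(113)/1250791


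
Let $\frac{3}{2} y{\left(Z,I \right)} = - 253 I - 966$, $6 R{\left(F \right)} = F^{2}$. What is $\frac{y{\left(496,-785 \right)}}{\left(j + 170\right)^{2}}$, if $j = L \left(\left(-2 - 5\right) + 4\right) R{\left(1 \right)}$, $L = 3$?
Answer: $\frac{1581112}{340707} \approx 4.6407$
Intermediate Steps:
$R{\left(F \right)} = \frac{F^{2}}{6}$
$j = - \frac{3}{2}$ ($j = 3 \left(\left(-2 - 5\right) + 4\right) \frac{1^{2}}{6} = 3 \left(-7 + 4\right) \frac{1}{6} \cdot 1 = 3 \left(-3\right) \frac{1}{6} = \left(-9\right) \frac{1}{6} = - \frac{3}{2} \approx -1.5$)
$y{\left(Z,I \right)} = -644 - \frac{506 I}{3}$ ($y{\left(Z,I \right)} = \frac{2 \left(- 253 I - 966\right)}{3} = \frac{2 \left(-966 - 253 I\right)}{3} = -644 - \frac{506 I}{3}$)
$\frac{y{\left(496,-785 \right)}}{\left(j + 170\right)^{2}} = \frac{-644 - - \frac{397210}{3}}{\left(- \frac{3}{2} + 170\right)^{2}} = \frac{-644 + \frac{397210}{3}}{\left(\frac{337}{2}\right)^{2}} = \frac{395278}{3 \cdot \frac{113569}{4}} = \frac{395278}{3} \cdot \frac{4}{113569} = \frac{1581112}{340707}$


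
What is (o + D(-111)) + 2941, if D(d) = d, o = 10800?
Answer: 13630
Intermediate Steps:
(o + D(-111)) + 2941 = (10800 - 111) + 2941 = 10689 + 2941 = 13630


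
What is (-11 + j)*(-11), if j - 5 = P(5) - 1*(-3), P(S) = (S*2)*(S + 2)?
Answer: -737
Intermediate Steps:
P(S) = 2*S*(2 + S) (P(S) = (2*S)*(2 + S) = 2*S*(2 + S))
j = 78 (j = 5 + (2*5*(2 + 5) - 1*(-3)) = 5 + (2*5*7 + 3) = 5 + (70 + 3) = 5 + 73 = 78)
(-11 + j)*(-11) = (-11 + 78)*(-11) = 67*(-11) = -737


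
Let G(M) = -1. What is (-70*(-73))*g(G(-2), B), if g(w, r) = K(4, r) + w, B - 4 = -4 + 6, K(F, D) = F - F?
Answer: -5110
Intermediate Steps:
K(F, D) = 0
B = 6 (B = 4 + (-4 + 6) = 4 + 2 = 6)
g(w, r) = w (g(w, r) = 0 + w = w)
(-70*(-73))*g(G(-2), B) = -70*(-73)*(-1) = 5110*(-1) = -5110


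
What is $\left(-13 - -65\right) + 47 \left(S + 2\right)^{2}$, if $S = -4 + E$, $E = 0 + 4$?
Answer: $240$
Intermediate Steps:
$E = 4$
$S = 0$ ($S = -4 + 4 = 0$)
$\left(-13 - -65\right) + 47 \left(S + 2\right)^{2} = \left(-13 - -65\right) + 47 \left(0 + 2\right)^{2} = \left(-13 + 65\right) + 47 \cdot 2^{2} = 52 + 47 \cdot 4 = 52 + 188 = 240$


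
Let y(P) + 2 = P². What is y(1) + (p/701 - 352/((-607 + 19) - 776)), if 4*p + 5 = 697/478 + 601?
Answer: -21974041/41549672 ≈ -0.52886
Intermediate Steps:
p = 285585/1912 (p = -5/4 + (697/478 + 601)/4 = -5/4 + (¼)*(287975/478) = -5/4 + 287975/1912 = 285585/1912 ≈ 149.36)
y(P) = -2 + P²
y(1) + (p/701 - 352/((-607 + 19) - 776)) = (-2 + 1²) + ((285585/1912)/701 - 352/((-607 + 19) - 776)) = (-2 + 1) + ((285585/1912)*(1/701) - 352/(-588 - 776)) = -1 + (285585/1340312 - 352/(-1364)) = -1 + (285585/1340312 - 352*(-1/1364)) = -1 + (285585/1340312 + 8/31) = -1 + 19575631/41549672 = -21974041/41549672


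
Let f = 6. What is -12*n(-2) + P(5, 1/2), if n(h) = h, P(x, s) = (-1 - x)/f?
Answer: 23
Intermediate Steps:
P(x, s) = -⅙ - x/6 (P(x, s) = (-1 - x)/6 = (-1 - x)*(⅙) = -⅙ - x/6)
-12*n(-2) + P(5, 1/2) = -12*(-2) + (-⅙ - ⅙*5) = 24 + (-⅙ - ⅚) = 24 - 1 = 23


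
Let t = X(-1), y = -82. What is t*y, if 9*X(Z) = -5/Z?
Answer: -410/9 ≈ -45.556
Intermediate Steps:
X(Z) = -5/(9*Z) (X(Z) = (-5/Z)/9 = -5/(9*Z))
t = 5/9 (t = -5/9/(-1) = -5/9*(-1) = 5/9 ≈ 0.55556)
t*y = (5/9)*(-82) = -410/9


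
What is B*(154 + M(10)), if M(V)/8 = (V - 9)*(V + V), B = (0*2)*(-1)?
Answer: 0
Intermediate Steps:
B = 0 (B = 0*(-1) = 0)
M(V) = 16*V*(-9 + V) (M(V) = 8*((V - 9)*(V + V)) = 8*((-9 + V)*(2*V)) = 8*(2*V*(-9 + V)) = 16*V*(-9 + V))
B*(154 + M(10)) = 0*(154 + 16*10*(-9 + 10)) = 0*(154 + 16*10*1) = 0*(154 + 160) = 0*314 = 0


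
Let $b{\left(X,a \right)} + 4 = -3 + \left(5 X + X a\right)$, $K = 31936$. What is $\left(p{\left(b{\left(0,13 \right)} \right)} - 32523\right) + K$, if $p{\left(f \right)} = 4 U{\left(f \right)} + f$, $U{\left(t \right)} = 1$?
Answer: $-590$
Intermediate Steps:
$b{\left(X,a \right)} = -7 + 5 X + X a$ ($b{\left(X,a \right)} = -4 - \left(3 - 5 X - X a\right) = -4 + \left(-3 + 5 X + X a\right) = -7 + 5 X + X a$)
$p{\left(f \right)} = 4 + f$ ($p{\left(f \right)} = 4 \cdot 1 + f = 4 + f$)
$\left(p{\left(b{\left(0,13 \right)} \right)} - 32523\right) + K = \left(\left(4 + \left(-7 + 5 \cdot 0 + 0 \cdot 13\right)\right) - 32523\right) + 31936 = \left(\left(4 + \left(-7 + 0 + 0\right)\right) - 32523\right) + 31936 = \left(\left(4 - 7\right) - 32523\right) + 31936 = \left(-3 - 32523\right) + 31936 = -32526 + 31936 = -590$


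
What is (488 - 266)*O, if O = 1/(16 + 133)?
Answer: 222/149 ≈ 1.4899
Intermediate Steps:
O = 1/149 ≈ 0.0067114
(488 - 266)*O = (488 - 266)*(1/149) = 222*(1/149) = 222/149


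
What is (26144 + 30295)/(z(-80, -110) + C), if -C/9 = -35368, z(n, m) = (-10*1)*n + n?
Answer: 6271/35448 ≈ 0.17691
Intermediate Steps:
z(n, m) = -9*n (z(n, m) = -10*n + n = -9*n)
C = 318312 (C = -9*(-35368) = 318312)
(26144 + 30295)/(z(-80, -110) + C) = (26144 + 30295)/(-9*(-80) + 318312) = 56439/(720 + 318312) = 56439/319032 = 56439*(1/319032) = 6271/35448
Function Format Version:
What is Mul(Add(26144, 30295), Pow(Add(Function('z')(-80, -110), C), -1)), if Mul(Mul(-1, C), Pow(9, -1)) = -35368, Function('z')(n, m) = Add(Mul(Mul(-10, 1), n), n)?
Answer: Rational(6271, 35448) ≈ 0.17691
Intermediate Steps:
Function('z')(n, m) = Mul(-9, n) (Function('z')(n, m) = Add(Mul(-10, n), n) = Mul(-9, n))
C = 318312 (C = Mul(-9, -35368) = 318312)
Mul(Add(26144, 30295), Pow(Add(Function('z')(-80, -110), C), -1)) = Mul(Add(26144, 30295), Pow(Add(Mul(-9, -80), 318312), -1)) = Mul(56439, Pow(Add(720, 318312), -1)) = Mul(56439, Pow(319032, -1)) = Mul(56439, Rational(1, 319032)) = Rational(6271, 35448)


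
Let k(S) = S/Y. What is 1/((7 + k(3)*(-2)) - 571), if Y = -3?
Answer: -1/562 ≈ -0.0017794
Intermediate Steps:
k(S) = -S/3 (k(S) = S/(-3) = S*(-⅓) = -S/3)
1/((7 + k(3)*(-2)) - 571) = 1/((7 - ⅓*3*(-2)) - 571) = 1/((7 - 1*(-2)) - 571) = 1/((7 + 2) - 571) = 1/(9 - 571) = 1/(-562) = -1/562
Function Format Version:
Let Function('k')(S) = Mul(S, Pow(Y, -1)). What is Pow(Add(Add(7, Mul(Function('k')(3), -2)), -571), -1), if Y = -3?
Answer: Rational(-1, 562) ≈ -0.0017794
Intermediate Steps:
Function('k')(S) = Mul(Rational(-1, 3), S) (Function('k')(S) = Mul(S, Pow(-3, -1)) = Mul(S, Rational(-1, 3)) = Mul(Rational(-1, 3), S))
Pow(Add(Add(7, Mul(Function('k')(3), -2)), -571), -1) = Pow(Add(Add(7, Mul(Mul(Rational(-1, 3), 3), -2)), -571), -1) = Pow(Add(Add(7, Mul(-1, -2)), -571), -1) = Pow(Add(Add(7, 2), -571), -1) = Pow(Add(9, -571), -1) = Pow(-562, -1) = Rational(-1, 562)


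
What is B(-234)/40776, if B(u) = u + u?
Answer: -39/3398 ≈ -0.011477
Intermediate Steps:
B(u) = 2*u
B(-234)/40776 = (2*(-234))/40776 = -468*1/40776 = -39/3398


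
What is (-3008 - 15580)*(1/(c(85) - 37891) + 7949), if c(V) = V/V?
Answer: -933079212682/6315 ≈ -1.4776e+8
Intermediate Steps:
c(V) = 1
(-3008 - 15580)*(1/(c(85) - 37891) + 7949) = (-3008 - 15580)*(1/(1 - 37891) + 7949) = -18588*(1/(-37890) + 7949) = -18588*(-1/37890 + 7949) = -18588*301187609/37890 = -933079212682/6315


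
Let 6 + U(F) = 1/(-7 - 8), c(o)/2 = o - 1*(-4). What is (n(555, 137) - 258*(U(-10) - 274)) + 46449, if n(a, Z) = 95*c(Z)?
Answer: 727481/5 ≈ 1.4550e+5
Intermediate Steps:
c(o) = 8 + 2*o (c(o) = 2*(o - 1*(-4)) = 2*(o + 4) = 2*(4 + o) = 8 + 2*o)
U(F) = -91/15 (U(F) = -6 + 1/(-7 - 8) = -6 + 1/(-15) = -6 - 1/15 = -91/15)
n(a, Z) = 760 + 190*Z (n(a, Z) = 95*(8 + 2*Z) = 760 + 190*Z)
(n(555, 137) - 258*(U(-10) - 274)) + 46449 = ((760 + 190*137) - 258*(-91/15 - 274)) + 46449 = ((760 + 26030) - 258*(-4201/15)) + 46449 = (26790 + 361286/5) + 46449 = 495236/5 + 46449 = 727481/5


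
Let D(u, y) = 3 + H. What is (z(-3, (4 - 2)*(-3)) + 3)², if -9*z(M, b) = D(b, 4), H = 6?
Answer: 4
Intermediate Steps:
D(u, y) = 9 (D(u, y) = 3 + 6 = 9)
z(M, b) = -1 (z(M, b) = -⅑*9 = -1)
(z(-3, (4 - 2)*(-3)) + 3)² = (-1 + 3)² = 2² = 4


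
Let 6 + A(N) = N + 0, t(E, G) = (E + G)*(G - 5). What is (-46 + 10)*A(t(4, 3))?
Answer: 720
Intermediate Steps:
t(E, G) = (-5 + G)*(E + G) (t(E, G) = (E + G)*(-5 + G) = (-5 + G)*(E + G))
A(N) = -6 + N (A(N) = -6 + (N + 0) = -6 + N)
(-46 + 10)*A(t(4, 3)) = (-46 + 10)*(-6 + (3**2 - 5*4 - 5*3 + 4*3)) = -36*(-6 + (9 - 20 - 15 + 12)) = -36*(-6 - 14) = -36*(-20) = 720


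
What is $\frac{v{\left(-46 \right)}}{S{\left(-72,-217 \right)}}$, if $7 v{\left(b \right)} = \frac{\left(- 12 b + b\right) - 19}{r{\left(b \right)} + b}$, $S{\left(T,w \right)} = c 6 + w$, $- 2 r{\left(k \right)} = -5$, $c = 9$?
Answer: $\frac{974}{99267} \approx 0.0098119$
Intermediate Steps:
$r{\left(k \right)} = \frac{5}{2}$ ($r{\left(k \right)} = \left(- \frac{1}{2}\right) \left(-5\right) = \frac{5}{2}$)
$S{\left(T,w \right)} = 54 + w$ ($S{\left(T,w \right)} = 9 \cdot 6 + w = 54 + w$)
$v{\left(b \right)} = \frac{-19 - 11 b}{7 \left(\frac{5}{2} + b\right)}$ ($v{\left(b \right)} = \frac{\left(\left(- 12 b + b\right) - 19\right) \frac{1}{\frac{5}{2} + b}}{7} = \frac{\left(- 11 b - 19\right) \frac{1}{\frac{5}{2} + b}}{7} = \frac{\left(-19 - 11 b\right) \frac{1}{\frac{5}{2} + b}}{7} = \frac{\frac{1}{\frac{5}{2} + b} \left(-19 - 11 b\right)}{7} = \frac{-19 - 11 b}{7 \left(\frac{5}{2} + b\right)}$)
$\frac{v{\left(-46 \right)}}{S{\left(-72,-217 \right)}} = \frac{\frac{2}{7} \frac{1}{5 + 2 \left(-46\right)} \left(-19 - -506\right)}{54 - 217} = \frac{\frac{2}{7} \frac{1}{5 - 92} \left(-19 + 506\right)}{-163} = \frac{2}{7} \frac{1}{-87} \cdot 487 \left(- \frac{1}{163}\right) = \frac{2}{7} \left(- \frac{1}{87}\right) 487 \left(- \frac{1}{163}\right) = \left(- \frac{974}{609}\right) \left(- \frac{1}{163}\right) = \frac{974}{99267}$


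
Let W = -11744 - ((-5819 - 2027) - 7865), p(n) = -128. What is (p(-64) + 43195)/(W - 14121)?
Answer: -43067/10154 ≈ -4.2414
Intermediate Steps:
W = 3967 (W = -11744 - (-7846 - 7865) = -11744 - 1*(-15711) = -11744 + 15711 = 3967)
(p(-64) + 43195)/(W - 14121) = (-128 + 43195)/(3967 - 14121) = 43067/(-10154) = 43067*(-1/10154) = -43067/10154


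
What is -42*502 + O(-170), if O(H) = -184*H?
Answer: 10196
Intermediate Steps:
-42*502 + O(-170) = -42*502 - 184*(-170) = -21084 + 31280 = 10196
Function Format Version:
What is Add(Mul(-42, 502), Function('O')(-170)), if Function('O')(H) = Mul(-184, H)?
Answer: 10196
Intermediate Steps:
Add(Mul(-42, 502), Function('O')(-170)) = Add(Mul(-42, 502), Mul(-184, -170)) = Add(-21084, 31280) = 10196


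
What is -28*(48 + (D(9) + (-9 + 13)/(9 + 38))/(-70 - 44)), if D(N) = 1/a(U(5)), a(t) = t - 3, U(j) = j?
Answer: -3600191/2679 ≈ -1343.9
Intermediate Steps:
a(t) = -3 + t
D(N) = 1/2 (D(N) = 1/(-3 + 5) = 1/2)
-28*(48 + (D(9) + (-9 + 13)/(9 + 38))/(-70 - 44)) = -28*(48 + (1/2 + (-9 + 13)/(9 + 38))/(-70 - 44)) = -28*(48 + (1/2 + 4/47)/(-114)) = -28*(48 + (1/2 + 4*(1/47))*(-1/114)) = -28*(48 + (1/2 + 4/47)*(-1/114)) = -28*(48 + (55/94)*(-1/114)) = -28*(48 - 55/10716) = -28*514313/10716 = -3600191/2679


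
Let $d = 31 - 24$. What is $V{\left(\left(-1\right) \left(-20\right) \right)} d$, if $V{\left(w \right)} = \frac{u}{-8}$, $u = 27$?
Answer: $- \frac{189}{8} \approx -23.625$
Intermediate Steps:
$V{\left(w \right)} = - \frac{27}{8}$ ($V{\left(w \right)} = \frac{27}{-8} = 27 \left(- \frac{1}{8}\right) = - \frac{27}{8}$)
$d = 7$ ($d = 31 - 24 = 7$)
$V{\left(\left(-1\right) \left(-20\right) \right)} d = \left(- \frac{27}{8}\right) 7 = - \frac{189}{8}$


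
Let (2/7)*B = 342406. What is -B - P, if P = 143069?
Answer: -1341490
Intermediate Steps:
B = 1198421 (B = (7/2)*342406 = 1198421)
-B - P = -1*1198421 - 1*143069 = -1198421 - 143069 = -1341490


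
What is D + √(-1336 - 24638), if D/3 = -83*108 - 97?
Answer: -27183 + 3*I*√2886 ≈ -27183.0 + 161.16*I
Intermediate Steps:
D = -27183 (D = 3*(-83*108 - 97) = 3*(-8964 - 97) = 3*(-9061) = -27183)
D + √(-1336 - 24638) = -27183 + √(-1336 - 24638) = -27183 + √(-25974) = -27183 + 3*I*√2886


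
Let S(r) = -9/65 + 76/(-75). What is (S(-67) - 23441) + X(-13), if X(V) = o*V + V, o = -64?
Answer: -22057573/975 ≈ -22623.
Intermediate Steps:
S(r) = -1123/975 (S(r) = -9*1/65 + 76*(-1/75) = -9/65 - 76/75 = -1123/975)
X(V) = -63*V (X(V) = -64*V + V = -63*V)
(S(-67) - 23441) + X(-13) = (-1123/975 - 23441) - 63*(-13) = -22856098/975 + 819 = -22057573/975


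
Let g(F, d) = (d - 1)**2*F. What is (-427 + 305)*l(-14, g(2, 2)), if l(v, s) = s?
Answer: -244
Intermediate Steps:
g(F, d) = F*(-1 + d)**2 (g(F, d) = (-1 + d)**2*F = F*(-1 + d)**2)
(-427 + 305)*l(-14, g(2, 2)) = (-427 + 305)*(2*(-1 + 2)**2) = -244*1**2 = -244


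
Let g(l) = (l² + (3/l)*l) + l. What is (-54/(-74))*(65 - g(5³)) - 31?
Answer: -11479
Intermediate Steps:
g(l) = 3 + l + l² (g(l) = (l² + 3) + l = (3 + l²) + l = 3 + l + l²)
(-54/(-74))*(65 - g(5³)) - 31 = (-54/(-74))*(65 - (3 + 5³ + (5³)²)) - 31 = (-54*(-1/74))*(65 - (3 + 125 + 125²)) - 31 = 27*(65 - (3 + 125 + 15625))/37 - 31 = 27*(65 - 1*15753)/37 - 31 = 27*(65 - 15753)/37 - 31 = (27/37)*(-15688) - 31 = -11448 - 31 = -11479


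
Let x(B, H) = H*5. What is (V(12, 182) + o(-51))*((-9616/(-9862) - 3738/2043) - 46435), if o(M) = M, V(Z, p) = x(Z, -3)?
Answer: 3430506432386/1119337 ≈ 3.0648e+6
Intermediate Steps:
x(B, H) = 5*H
V(Z, p) = -15 (V(Z, p) = 5*(-3) = -15)
(V(12, 182) + o(-51))*((-9616/(-9862) - 3738/2043) - 46435) = (-15 - 51)*((-9616/(-9862) - 3738/2043) - 46435) = -66*((-9616*(-1/9862) - 3738*1/2043) - 46435) = -66*((4808/4931 - 1246/681) - 46435) = -66*(-2869778/3358011 - 46435) = -66*(-155932110563/3358011) = 3430506432386/1119337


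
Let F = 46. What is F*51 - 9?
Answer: 2337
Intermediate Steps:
F*51 - 9 = 46*51 - 9 = 2346 - 9 = 2337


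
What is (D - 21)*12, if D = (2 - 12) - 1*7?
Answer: -456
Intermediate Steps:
D = -17 (D = -10 - 7 = -17)
(D - 21)*12 = (-17 - 21)*12 = -38*12 = -456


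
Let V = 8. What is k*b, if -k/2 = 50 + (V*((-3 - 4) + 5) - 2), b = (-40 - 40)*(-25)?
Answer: -128000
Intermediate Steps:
b = 2000 (b = -80*(-25) = 2000)
k = -64 (k = -2*(50 + (8*((-3 - 4) + 5) - 2)) = -2*(50 + (8*(-7 + 5) - 2)) = -2*(50 + (8*(-2) - 2)) = -2*(50 + (-16 - 2)) = -2*(50 - 18) = -2*32 = -64)
k*b = -64*2000 = -128000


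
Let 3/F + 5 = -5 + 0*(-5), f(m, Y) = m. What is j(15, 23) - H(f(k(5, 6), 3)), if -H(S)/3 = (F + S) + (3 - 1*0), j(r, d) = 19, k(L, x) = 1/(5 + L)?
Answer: 137/5 ≈ 27.400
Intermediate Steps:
F = -3/10 (F = 3/(-5 + (-5 + 0*(-5))) = 3/(-5 + (-5 + 0)) = 3/(-5 - 5) = 3/(-10) = 3*(-⅒) = -3/10 ≈ -0.30000)
H(S) = -81/10 - 3*S (H(S) = -3*((-3/10 + S) + (3 - 1*0)) = -3*((-3/10 + S) + (3 + 0)) = -3*((-3/10 + S) + 3) = -3*(27/10 + S) = -81/10 - 3*S)
j(15, 23) - H(f(k(5, 6), 3)) = 19 - (-81/10 - 3/(5 + 5)) = 19 - (-81/10 - 3/10) = 19 - 1*(-42/5) = 19 + 42/5 = 137/5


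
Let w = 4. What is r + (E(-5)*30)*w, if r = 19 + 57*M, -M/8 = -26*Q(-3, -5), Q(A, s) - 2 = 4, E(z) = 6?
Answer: 71875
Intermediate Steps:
Q(A, s) = 6 (Q(A, s) = 2 + 4 = 6)
M = 1248 (M = -(-208)*6 = -8*(-156) = 1248)
r = 71155 (r = 19 + 57*1248 = 19 + 71136 = 71155)
r + (E(-5)*30)*w = 71155 + (6*30)*4 = 71155 + 180*4 = 71155 + 720 = 71875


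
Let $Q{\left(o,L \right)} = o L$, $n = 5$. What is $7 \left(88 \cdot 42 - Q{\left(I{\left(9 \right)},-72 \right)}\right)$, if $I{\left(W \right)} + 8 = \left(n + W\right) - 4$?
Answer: $26880$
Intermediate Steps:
$I{\left(W \right)} = -7 + W$ ($I{\left(W \right)} = -8 + \left(\left(5 + W\right) - 4\right) = -8 + \left(1 + W\right) = -7 + W$)
$Q{\left(o,L \right)} = L o$
$7 \left(88 \cdot 42 - Q{\left(I{\left(9 \right)},-72 \right)}\right) = 7 \left(88 \cdot 42 - - 72 \left(-7 + 9\right)\right) = 7 \left(3696 - \left(-72\right) 2\right) = 7 \left(3696 - -144\right) = 7 \left(3696 + 144\right) = 7 \cdot 3840 = 26880$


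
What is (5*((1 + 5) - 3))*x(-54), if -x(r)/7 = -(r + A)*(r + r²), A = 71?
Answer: 5108670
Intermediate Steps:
x(r) = 7*(71 + r)*(r + r²) (x(r) = -(-7)*(r + 71)*(r + r²) = -(-7)*(71 + r)*(r + r²) = 7*(71 + r)*(r + r²))
(5*((1 + 5) - 3))*x(-54) = (5*((1 + 5) - 3))*(7*(-54)*(71 + (-54)² + 72*(-54))) = (5*(6 - 3))*(7*(-54)*(71 + 2916 - 3888)) = (5*3)*(7*(-54)*(-901)) = 15*340578 = 5108670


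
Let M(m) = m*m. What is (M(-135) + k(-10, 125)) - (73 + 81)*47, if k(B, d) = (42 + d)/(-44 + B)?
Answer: 593131/54 ≈ 10984.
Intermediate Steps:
k(B, d) = (42 + d)/(-44 + B)
M(m) = m²
(M(-135) + k(-10, 125)) - (73 + 81)*47 = ((-135)² + (42 + 125)/(-44 - 10)) - (73 + 81)*47 = (18225 + 167/(-54)) - 154*47 = (18225 - 1/54*167) - 1*7238 = (18225 - 167/54) - 7238 = 983983/54 - 7238 = 593131/54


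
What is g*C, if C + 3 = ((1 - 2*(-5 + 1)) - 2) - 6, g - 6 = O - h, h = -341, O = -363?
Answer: 32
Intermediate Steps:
g = -16 (g = 6 + (-363 - 1*(-341)) = 6 + (-363 + 341) = 6 - 22 = -16)
C = -2 (C = -3 + (((1 - 2*(-5 + 1)) - 2) - 6) = -3 + (((1 - 2*(-4)) - 2) - 6) = -3 + (((1 + 8) - 2) - 6) = -3 + ((9 - 2) - 6) = -3 + (7 - 6) = -3 + 1 = -2)
g*C = -16*(-2) = 32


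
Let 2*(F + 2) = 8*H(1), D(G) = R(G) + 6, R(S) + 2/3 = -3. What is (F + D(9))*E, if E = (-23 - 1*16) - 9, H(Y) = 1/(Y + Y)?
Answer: -112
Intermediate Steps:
R(S) = -11/3 (R(S) = -⅔ - 3 = -11/3)
H(Y) = 1/(2*Y)
D(G) = 7/3 (D(G) = -11/3 + 6 = 7/3)
F = 0 (F = -2 + (8*((½)/1))/2 = -2 + (8*((½)*1))/2 = -2 + (8*(½))/2 = -2 + (½)*4 = -2 + 2 = 0)
E = -48 (E = (-23 - 16) - 9 = -39 - 9 = -48)
(F + D(9))*E = (0 + 7/3)*(-48) = (7/3)*(-48) = -112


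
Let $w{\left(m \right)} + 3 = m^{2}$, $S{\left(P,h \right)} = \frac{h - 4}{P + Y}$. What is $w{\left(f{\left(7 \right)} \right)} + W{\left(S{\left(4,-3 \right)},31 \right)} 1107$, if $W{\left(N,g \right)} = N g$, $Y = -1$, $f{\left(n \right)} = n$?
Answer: $-80027$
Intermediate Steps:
$S{\left(P,h \right)} = \frac{-4 + h}{-1 + P}$ ($S{\left(P,h \right)} = \frac{h - 4}{P - 1} = \frac{-4 + h}{-1 + P}$)
$w{\left(m \right)} = -3 + m^{2}$
$w{\left(f{\left(7 \right)} \right)} + W{\left(S{\left(4,-3 \right)},31 \right)} 1107 = \left(-3 + 7^{2}\right) + \frac{-4 - 3}{-1 + 4} \cdot 31 \cdot 1107 = \left(-3 + 49\right) + \frac{1}{3} \left(-7\right) 31 \cdot 1107 = 46 + \frac{1}{3} \left(-7\right) 31 \cdot 1107 = 46 + \left(- \frac{7}{3}\right) 31 \cdot 1107 = 46 - 80073 = -80027$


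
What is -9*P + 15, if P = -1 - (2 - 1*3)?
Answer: 15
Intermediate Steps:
P = 0 (P = -1 - (2 - 3) = -1 - 1*(-1) = -1 + 1 = 0)
-9*P + 15 = -9*0 + 15 = 0 + 15 = 15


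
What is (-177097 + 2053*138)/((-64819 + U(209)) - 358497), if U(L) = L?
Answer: -106217/423107 ≈ -0.25104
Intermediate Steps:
(-177097 + 2053*138)/((-64819 + U(209)) - 358497) = (-177097 + 2053*138)/((-64819 + 209) - 358497) = (-177097 + 283314)/(-64610 - 358497) = 106217/(-423107) = 106217*(-1/423107) = -106217/423107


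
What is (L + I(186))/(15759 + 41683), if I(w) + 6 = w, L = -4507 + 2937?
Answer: -695/28721 ≈ -0.024198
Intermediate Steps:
L = -1570
I(w) = -6 + w
(L + I(186))/(15759 + 41683) = (-1570 + (-6 + 186))/(15759 + 41683) = (-1570 + 180)/57442 = -1390*1/57442 = -695/28721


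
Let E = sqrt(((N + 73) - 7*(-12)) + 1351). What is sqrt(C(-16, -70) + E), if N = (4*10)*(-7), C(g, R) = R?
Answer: sqrt(-70 + 2*sqrt(307)) ≈ 5.9125*I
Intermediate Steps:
N = -280 (N = 40*(-7) = -280)
E = 2*sqrt(307) (E = sqrt(((-280 + 73) - 7*(-12)) + 1351) = sqrt((-207 + 84) + 1351) = sqrt(-123 + 1351) = sqrt(1228) = 2*sqrt(307) ≈ 35.043)
sqrt(C(-16, -70) + E) = sqrt(-70 + 2*sqrt(307))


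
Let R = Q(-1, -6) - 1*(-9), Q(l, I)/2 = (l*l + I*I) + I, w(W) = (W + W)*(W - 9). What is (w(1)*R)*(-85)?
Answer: 96560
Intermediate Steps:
w(W) = 2*W*(-9 + W) (w(W) = (2*W)*(-9 + W) = 2*W*(-9 + W))
Q(l, I) = 2*I + 2*I² + 2*l² (Q(l, I) = 2*((l*l + I*I) + I) = 2*((l² + I²) + I) = 2*((I² + l²) + I) = 2*(I + I² + l²) = 2*I + 2*I² + 2*l²)
R = 71 (R = (2*(-6) + 2*(-6)² + 2*(-1)²) - 1*(-9) = (-12 + 2*36 + 2*1) + 9 = (-12 + 72 + 2) + 9 = 62 + 9 = 71)
(w(1)*R)*(-85) = ((2*1*(-9 + 1))*71)*(-85) = ((2*1*(-8))*71)*(-85) = -16*71*(-85) = -1136*(-85) = 96560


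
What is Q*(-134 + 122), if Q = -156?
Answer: 1872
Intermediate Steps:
Q*(-134 + 122) = -156*(-134 + 122) = -156*(-12) = 1872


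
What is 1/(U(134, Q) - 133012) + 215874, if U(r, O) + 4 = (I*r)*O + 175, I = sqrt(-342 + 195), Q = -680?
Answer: 267287917908024953/1238166328081 + 637840*I*sqrt(3)/1238166328081 ≈ 2.1587e+5 + 8.9226e-7*I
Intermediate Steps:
I = 7*I*sqrt(3) (I = sqrt(-147) = 7*I*sqrt(3) ≈ 12.124*I)
U(r, O) = 171 + 7*I*O*r*sqrt(3) (U(r, O) = -4 + (((7*I*sqrt(3))*r)*O + 175) = -4 + ((7*I*r*sqrt(3))*O + 175) = -4 + (7*I*O*r*sqrt(3) + 175) = -4 + (175 + 7*I*O*r*sqrt(3)) = 171 + 7*I*O*r*sqrt(3))
1/(U(134, Q) - 133012) + 215874 = 1/((171 + 7*I*(-680)*134*sqrt(3)) - 133012) + 215874 = 1/((171 - 637840*I*sqrt(3)) - 133012) + 215874 = 1/(-132841 - 637840*I*sqrt(3)) + 215874 = 215874 + 1/(-132841 - 637840*I*sqrt(3))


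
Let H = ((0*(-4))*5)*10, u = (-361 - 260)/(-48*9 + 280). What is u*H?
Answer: 0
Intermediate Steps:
u = 621/152 (u = -621/(-432 + 280) = -621/(-152) = -621*(-1/152) = 621/152 ≈ 4.0855)
H = 0 (H = (0*5)*10 = 0*10 = 0)
u*H = (621/152)*0 = 0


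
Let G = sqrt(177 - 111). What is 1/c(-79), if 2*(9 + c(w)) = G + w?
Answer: -194/9343 - 2*sqrt(66)/9343 ≈ -0.022503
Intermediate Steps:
G = sqrt(66) ≈ 8.1240
c(w) = -9 + w/2 + sqrt(66)/2 (c(w) = -9 + (sqrt(66) + w)/2 = -9 + (w + sqrt(66))/2 = -9 + (w/2 + sqrt(66)/2) = -9 + w/2 + sqrt(66)/2)
1/c(-79) = 1/(-9 + (1/2)*(-79) + sqrt(66)/2) = 1/(-9 - 79/2 + sqrt(66)/2) = 1/(-97/2 + sqrt(66)/2)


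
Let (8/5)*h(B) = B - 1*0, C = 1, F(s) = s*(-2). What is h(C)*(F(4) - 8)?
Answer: -10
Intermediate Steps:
F(s) = -2*s
h(B) = 5*B/8 (h(B) = 5*(B - 1*0)/8 = 5*(B + 0)/8 = 5*B/8)
h(C)*(F(4) - 8) = ((5/8)*1)*(-2*4 - 8) = 5*(-8 - 8)/8 = (5/8)*(-16) = -10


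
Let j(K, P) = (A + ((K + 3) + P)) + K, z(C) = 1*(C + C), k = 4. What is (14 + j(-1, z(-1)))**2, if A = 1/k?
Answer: 2809/16 ≈ 175.56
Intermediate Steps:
A = 1/4 ≈ 0.25000
z(C) = 2*C (z(C) = 1*(2*C) = 2*C)
j(K, P) = 13/4 + P + 2*K (j(K, P) = (1/4 + ((K + 3) + P)) + K = (1/4 + ((3 + K) + P)) + K = (1/4 + (3 + K + P)) + K = (13/4 + K + P) + K = 13/4 + P + 2*K)
(14 + j(-1, z(-1)))**2 = (14 + (13/4 + 2*(-1) + 2*(-1)))**2 = (14 + (13/4 - 2 - 2))**2 = (14 - 3/4)**2 = (53/4)**2 = 2809/16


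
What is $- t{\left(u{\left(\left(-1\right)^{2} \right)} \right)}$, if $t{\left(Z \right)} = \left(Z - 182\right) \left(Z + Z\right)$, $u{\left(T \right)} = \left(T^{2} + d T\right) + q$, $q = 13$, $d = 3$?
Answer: $5610$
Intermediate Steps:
$u{\left(T \right)} = 13 + T^{2} + 3 T$ ($u{\left(T \right)} = \left(T^{2} + 3 T\right) + 13 = 13 + T^{2} + 3 T$)
$t{\left(Z \right)} = 2 Z \left(-182 + Z\right)$ ($t{\left(Z \right)} = \left(-182 + Z\right) 2 Z = 2 Z \left(-182 + Z\right)$)
$- t{\left(u{\left(\left(-1\right)^{2} \right)} \right)} = - 2 \left(13 + \left(\left(-1\right)^{2}\right)^{2} + 3 \left(-1\right)^{2}\right) \left(-182 + \left(13 + \left(\left(-1\right)^{2}\right)^{2} + 3 \left(-1\right)^{2}\right)\right) = - 2 \left(13 + 1^{2} + 3 \cdot 1\right) \left(-182 + \left(13 + 1^{2} + 3 \cdot 1\right)\right) = - 2 \left(13 + 1 + 3\right) \left(-182 + \left(13 + 1 + 3\right)\right) = - 2 \cdot 17 \left(-182 + 17\right) = - 2 \cdot 17 \left(-165\right) = \left(-1\right) \left(-5610\right) = 5610$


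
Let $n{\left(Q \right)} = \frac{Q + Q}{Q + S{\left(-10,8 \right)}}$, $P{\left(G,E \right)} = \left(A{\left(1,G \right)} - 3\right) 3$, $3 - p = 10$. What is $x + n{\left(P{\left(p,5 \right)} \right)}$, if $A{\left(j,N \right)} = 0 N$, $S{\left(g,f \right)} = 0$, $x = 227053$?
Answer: $227055$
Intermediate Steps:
$p = -7$ ($p = 3 - 10 = -7$)
$A{\left(j,N \right)} = 0$
$P{\left(G,E \right)} = -9$ ($P{\left(G,E \right)} = \left(0 - 3\right) 3 = \left(-3\right) 3 = -9$)
$n{\left(Q \right)} = 2$ ($n{\left(Q \right)} = \frac{Q + Q}{Q + 0} = \frac{2 Q}{Q} = 2$)
$x + n{\left(P{\left(p,5 \right)} \right)} = 227053 + 2 = 227055$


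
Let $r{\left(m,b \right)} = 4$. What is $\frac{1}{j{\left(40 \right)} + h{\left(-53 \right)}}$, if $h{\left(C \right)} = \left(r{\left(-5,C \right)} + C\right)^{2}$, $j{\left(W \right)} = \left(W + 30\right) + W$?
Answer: $\frac{1}{2511} \approx 0.00039825$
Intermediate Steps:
$j{\left(W \right)} = 30 + 2 W$ ($j{\left(W \right)} = \left(30 + W\right) + W = 30 + 2 W$)
$h{\left(C \right)} = \left(4 + C\right)^{2}$
$\frac{1}{j{\left(40 \right)} + h{\left(-53 \right)}} = \frac{1}{\left(30 + 2 \cdot 40\right) + \left(4 - 53\right)^{2}} = \frac{1}{\left(30 + 80\right) + \left(-49\right)^{2}} = \frac{1}{110 + 2401} = \frac{1}{2511}$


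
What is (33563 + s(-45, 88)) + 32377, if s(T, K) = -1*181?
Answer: 65759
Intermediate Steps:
s(T, K) = -181
(33563 + s(-45, 88)) + 32377 = (33563 - 181) + 32377 = 33382 + 32377 = 65759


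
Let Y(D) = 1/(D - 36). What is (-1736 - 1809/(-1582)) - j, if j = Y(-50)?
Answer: -59007279/34013 ≈ -1734.8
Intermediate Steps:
Y(D) = 1/(-36 + D)
j = -1/86 (j = 1/(-36 - 50) = 1/(-86) = -1/86 ≈ -0.011628)
(-1736 - 1809/(-1582)) - j = (-1736 - 1809/(-1582)) - 1*(-1/86) = (-1736 - 1809*(-1/1582)) + 1/86 = (-1736 + 1809/1582) + 1/86 = -2744543/1582 + 1/86 = -59007279/34013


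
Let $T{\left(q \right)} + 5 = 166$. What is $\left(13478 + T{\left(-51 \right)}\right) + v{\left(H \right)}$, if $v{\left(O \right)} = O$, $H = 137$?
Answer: $13776$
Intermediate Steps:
$T{\left(q \right)} = 161$ ($T{\left(q \right)} = -5 + 166 = 161$)
$\left(13478 + T{\left(-51 \right)}\right) + v{\left(H \right)} = \left(13478 + 161\right) + 137 = 13639 + 137 = 13776$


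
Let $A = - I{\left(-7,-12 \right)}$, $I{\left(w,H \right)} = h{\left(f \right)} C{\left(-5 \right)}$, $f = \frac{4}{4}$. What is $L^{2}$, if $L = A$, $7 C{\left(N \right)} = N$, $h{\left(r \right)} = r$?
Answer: $\frac{25}{49} \approx 0.5102$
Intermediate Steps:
$f = 1$ ($f = 4 \cdot \frac{1}{4} = 1$)
$C{\left(N \right)} = \frac{N}{7}$
$I{\left(w,H \right)} = - \frac{5}{7}$ ($I{\left(w,H \right)} = 1 \cdot \frac{1}{7} \left(-5\right) = 1 \left(- \frac{5}{7}\right) = - \frac{5}{7}$)
$A = \frac{5}{7}$ ($A = \left(-1\right) \left(- \frac{5}{7}\right) = \frac{5}{7} \approx 0.71429$)
$L = \frac{5}{7} \approx 0.71429$
$L^{2} = \left(\frac{5}{7}\right)^{2} = \frac{25}{49}$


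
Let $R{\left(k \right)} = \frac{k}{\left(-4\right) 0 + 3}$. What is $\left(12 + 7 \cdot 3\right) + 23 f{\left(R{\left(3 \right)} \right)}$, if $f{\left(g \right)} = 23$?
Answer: $562$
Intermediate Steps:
$R{\left(k \right)} = \frac{k}{3}$ ($R{\left(k \right)} = \frac{k}{0 + 3} = \frac{k}{3}$)
$\left(12 + 7 \cdot 3\right) + 23 f{\left(R{\left(3 \right)} \right)} = \left(12 + 7 \cdot 3\right) + 23 \cdot 23 = \left(12 + 21\right) + 529 = 33 + 529 = 562$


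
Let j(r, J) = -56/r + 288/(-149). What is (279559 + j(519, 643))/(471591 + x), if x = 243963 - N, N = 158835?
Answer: 21618419213/43051636989 ≈ 0.50215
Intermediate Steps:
j(r, J) = -288/149 - 56/r (j(r, J) = -56/r + 288*(-1/149) = -56/r - 288/149 = -288/149 - 56/r)
x = 85128 (x = 243963 - 1*158835 = 243963 - 158835 = 85128)
(279559 + j(519, 643))/(471591 + x) = (279559 + (-288/149 - 56/519))/(471591 + 85128) = (279559 + (-288/149 - 56*1/519))/556719 = (279559 + (-288/149 - 56/519))*(1/556719) = (279559 - 157816/77331)*(1/556719) = (21618419213/77331)*(1/556719) = 21618419213/43051636989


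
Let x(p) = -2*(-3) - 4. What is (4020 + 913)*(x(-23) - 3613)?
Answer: -17813063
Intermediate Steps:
x(p) = 2 (x(p) = 6 - 4 = 2)
(4020 + 913)*(x(-23) - 3613) = (4020 + 913)*(2 - 3613) = 4933*(-3611) = -17813063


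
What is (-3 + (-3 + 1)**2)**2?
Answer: 1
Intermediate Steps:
(-3 + (-3 + 1)**2)**2 = (-3 + (-2)**2)**2 = (-3 + 4)**2 = 1**2 = 1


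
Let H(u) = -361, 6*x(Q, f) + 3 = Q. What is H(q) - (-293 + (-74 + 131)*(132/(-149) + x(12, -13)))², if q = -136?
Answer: -5943053933/88804 ≈ -66923.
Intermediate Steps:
x(Q, f) = -½ + Q/6
H(q) - (-293 + (-74 + 131)*(132/(-149) + x(12, -13)))² = -361 - (-293 + (-74 + 131)*(132/(-149) + (-½ + (⅙)*12)))² = -361 - (-293 + 57*(132*(-1/149) + (-½ + 2)))² = -361 - (-293 + 57*(-132/149 + 3/2))² = -361 - (-293 + 57*(183/298))² = -361 - (-293 + 10431/298)² = -361 - (-76883/298)² = -361 - 1*5910995689/88804 = -361 - 5910995689/88804 = -5943053933/88804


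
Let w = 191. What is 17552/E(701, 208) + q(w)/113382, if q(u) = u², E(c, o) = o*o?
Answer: 111512339/153292464 ≈ 0.72745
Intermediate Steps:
E(c, o) = o²
17552/E(701, 208) + q(w)/113382 = 17552/(208²) + 191²/113382 = 17552/43264 + 36481*(1/113382) = 17552*(1/43264) + 36481/113382 = 1097/2704 + 36481/113382 = 111512339/153292464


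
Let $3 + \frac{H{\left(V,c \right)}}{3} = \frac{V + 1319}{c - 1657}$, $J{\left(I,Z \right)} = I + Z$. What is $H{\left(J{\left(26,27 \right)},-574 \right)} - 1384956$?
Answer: $- \frac{3089861031}{2231} \approx -1.385 \cdot 10^{6}$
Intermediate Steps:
$H{\left(V,c \right)} = -9 + \frac{3 \left(1319 + V\right)}{-1657 + c}$ ($H{\left(V,c \right)} = -9 + 3 \frac{V + 1319}{c - 1657} = -9 + 3 \frac{1319 + V}{-1657 + c} = -9 + \frac{3 \left(1319 + V\right)}{-1657 + c}$)
$H{\left(J{\left(26,27 \right)},-574 \right)} - 1384956 = \frac{3 \left(6290 + \left(26 + 27\right) - -1722\right)}{-1657 - 574} - 1384956 = \frac{3 \left(6290 + 53 + 1722\right)}{-2231} - 1384956 = 3 \left(- \frac{1}{2231}\right) 8065 - 1384956 = - \frac{24195}{2231} - 1384956 = - \frac{3089861031}{2231}$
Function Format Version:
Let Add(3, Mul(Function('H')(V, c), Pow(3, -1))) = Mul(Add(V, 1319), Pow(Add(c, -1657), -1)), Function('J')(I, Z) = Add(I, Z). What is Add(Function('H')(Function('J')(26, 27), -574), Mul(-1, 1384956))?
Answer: Rational(-3089861031, 2231) ≈ -1.3850e+6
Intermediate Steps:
Function('H')(V, c) = Add(-9, Mul(3, Pow(Add(-1657, c), -1), Add(1319, V))) (Function('H')(V, c) = Add(-9, Mul(3, Mul(Add(V, 1319), Pow(Add(c, -1657), -1)))) = Add(-9, Mul(3, Mul(Add(1319, V), Pow(Add(-1657, c), -1)))) = Add(-9, Mul(3, Mul(Pow(Add(-1657, c), -1), Add(1319, V)))) = Add(-9, Mul(3, Pow(Add(-1657, c), -1), Add(1319, V))))
Add(Function('H')(Function('J')(26, 27), -574), Mul(-1, 1384956)) = Add(Mul(3, Pow(Add(-1657, -574), -1), Add(6290, Add(26, 27), Mul(-3, -574))), Mul(-1, 1384956)) = Add(Mul(3, Pow(-2231, -1), Add(6290, 53, 1722)), -1384956) = Add(Mul(3, Rational(-1, 2231), 8065), -1384956) = Add(Rational(-24195, 2231), -1384956) = Rational(-3089861031, 2231)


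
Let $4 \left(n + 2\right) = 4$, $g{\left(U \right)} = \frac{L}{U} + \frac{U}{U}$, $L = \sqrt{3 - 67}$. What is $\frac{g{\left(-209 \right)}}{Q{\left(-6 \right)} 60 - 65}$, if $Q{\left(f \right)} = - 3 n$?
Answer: $\frac{1}{115} - \frac{8 i}{24035} \approx 0.0086956 - 0.00033285 i$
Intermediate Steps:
$L = 8 i$ ($L = \sqrt{-64} = 8 i \approx 8.0 i$)
$g{\left(U \right)} = 1 + \frac{8 i}{U}$ ($g{\left(U \right)} = \frac{8 i}{U} + \frac{U}{U} = \frac{8 i}{U} + 1 = 1 + \frac{8 i}{U}$)
$n = -1$ ($n = -2 + \frac{1}{4} \cdot 4 = -2 + 1 = -1$)
$Q{\left(f \right)} = 3$ ($Q{\left(f \right)} = \left(-3\right) \left(-1\right) = 3$)
$\frac{g{\left(-209 \right)}}{Q{\left(-6 \right)} 60 - 65} = \frac{\frac{1}{-209} \left(-209 + 8 i\right)}{3 \cdot 60 - 65} = \frac{\left(- \frac{1}{209}\right) \left(-209 + 8 i\right)}{180 - 65} = \frac{1 - \frac{8 i}{209}}{115} = \left(1 - \frac{8 i}{209}\right) \frac{1}{115} = \frac{1}{115} - \frac{8 i}{24035}$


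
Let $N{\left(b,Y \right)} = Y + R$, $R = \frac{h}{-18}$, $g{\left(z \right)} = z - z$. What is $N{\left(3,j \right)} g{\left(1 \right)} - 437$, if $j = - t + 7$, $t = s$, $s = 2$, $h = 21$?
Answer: $-437$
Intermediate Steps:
$t = 2$
$g{\left(z \right)} = 0$
$j = 5$ ($j = \left(-1\right) 2 + 7 = -2 + 7 = 5$)
$R = - \frac{7}{6}$ ($R = \frac{21}{-18} = 21 \left(- \frac{1}{18}\right) = - \frac{7}{6} \approx -1.1667$)
$N{\left(b,Y \right)} = - \frac{7}{6} + Y$ ($N{\left(b,Y \right)} = Y - \frac{7}{6} = - \frac{7}{6} + Y$)
$N{\left(3,j \right)} g{\left(1 \right)} - 437 = \left(- \frac{7}{6} + 5\right) 0 - 437 = \frac{23}{6} \cdot 0 - 437 = 0 - 437 = -437$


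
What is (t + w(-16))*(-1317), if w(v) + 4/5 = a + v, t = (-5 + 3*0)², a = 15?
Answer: -152772/5 ≈ -30554.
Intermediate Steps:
t = 25 (t = (-5 + 0)² = (-5)² = 25)
w(v) = 71/5 + v (w(v) = -⅘ + (15 + v) = 71/5 + v)
(t + w(-16))*(-1317) = (25 + (71/5 - 16))*(-1317) = (25 - 9/5)*(-1317) = (116/5)*(-1317) = -152772/5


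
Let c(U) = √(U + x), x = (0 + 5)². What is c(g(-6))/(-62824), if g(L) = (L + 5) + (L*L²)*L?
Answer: -√330/31412 ≈ -0.00057831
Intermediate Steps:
x = 25 (x = 5² = 25)
g(L) = 5 + L + L⁴ (g(L) = (5 + L) + L³*L = (5 + L) + L⁴ = 5 + L + L⁴)
c(U) = √(25 + U) (c(U) = √(U + 25) = √(25 + U))
c(g(-6))/(-62824) = √(25 + (5 - 6 + (-6)⁴))/(-62824) = √(25 + (5 - 6 + 1296))*(-1/62824) = √(25 + 1295)*(-1/62824) = √1320*(-1/62824) = (2*√330)*(-1/62824) = -√330/31412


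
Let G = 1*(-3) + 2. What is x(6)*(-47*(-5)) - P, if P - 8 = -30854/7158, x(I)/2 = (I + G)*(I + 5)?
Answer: 92503945/3579 ≈ 25846.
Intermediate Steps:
G = -1 (G = -3 + 2 = -1)
x(I) = 2*(-1 + I)*(5 + I) (x(I) = 2*((I - 1)*(I + 5)) = 2*((-1 + I)*(5 + I)) = 2*(-1 + I)*(5 + I))
P = 13205/3579 (P = 8 - 30854/7158 = 8 - 30854*1/7158 = 8 - 15427/3579 = 13205/3579 ≈ 3.6896)
x(6)*(-47*(-5)) - P = (-10 + 2*6² + 8*6)*(-47*(-5)) - 1*13205/3579 = (-10 + 2*36 + 48)*235 - 13205/3579 = (-10 + 72 + 48)*235 - 13205/3579 = 110*235 - 13205/3579 = 25850 - 13205/3579 = 92503945/3579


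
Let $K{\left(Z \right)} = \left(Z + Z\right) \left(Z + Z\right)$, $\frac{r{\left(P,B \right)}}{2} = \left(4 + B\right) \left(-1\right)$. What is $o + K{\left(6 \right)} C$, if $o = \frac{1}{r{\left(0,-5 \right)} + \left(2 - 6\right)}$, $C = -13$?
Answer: $- \frac{3745}{2} \approx -1872.5$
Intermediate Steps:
$r{\left(P,B \right)} = -8 - 2 B$ ($r{\left(P,B \right)} = 2 \left(4 + B\right) \left(-1\right) = 2 \left(-4 - B\right) = -8 - 2 B$)
$K{\left(Z \right)} = 4 Z^{2}$ ($K{\left(Z \right)} = 2 Z 2 Z = 4 Z^{2}$)
$o = - \frac{1}{2}$ ($o = \frac{1}{\left(-8 - -10\right) + \left(2 - 6\right)} = \frac{1}{\left(-8 + 10\right) + \left(2 - 6\right)} = \frac{1}{2 - 4} = \frac{1}{-2} = - \frac{1}{2} \approx -0.5$)
$o + K{\left(6 \right)} C = - \frac{1}{2} + 4 \cdot 6^{2} \left(-13\right) = - \frac{1}{2} + 4 \cdot 36 \left(-13\right) = - \frac{1}{2} + 144 \left(-13\right) = - \frac{1}{2} - 1872 = - \frac{3745}{2}$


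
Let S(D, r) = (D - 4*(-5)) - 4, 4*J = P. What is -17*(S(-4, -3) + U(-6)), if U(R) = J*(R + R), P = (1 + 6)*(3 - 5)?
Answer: -918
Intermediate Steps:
P = -14 (P = 7*(-2) = -14)
J = -7/2 (J = (1/4)*(-14) = -7/2 ≈ -3.5000)
S(D, r) = 16 + D (S(D, r) = (D + 20) - 4 = (20 + D) - 4 = 16 + D)
U(R) = -7*R (U(R) = -7*(R + R)/2 = -7*R)
-17*(S(-4, -3) + U(-6)) = -17*((16 - 4) - 7*(-6)) = -17*(12 + 42) = -17*54 = -918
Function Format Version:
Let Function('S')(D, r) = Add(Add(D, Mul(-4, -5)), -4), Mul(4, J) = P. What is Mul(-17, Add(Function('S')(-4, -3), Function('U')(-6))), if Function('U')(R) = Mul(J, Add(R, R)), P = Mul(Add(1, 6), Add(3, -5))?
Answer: -918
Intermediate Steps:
P = -14 (P = Mul(7, -2) = -14)
J = Rational(-7, 2) (J = Mul(Rational(1, 4), -14) = Rational(-7, 2) ≈ -3.5000)
Function('S')(D, r) = Add(16, D) (Function('S')(D, r) = Add(Add(D, 20), -4) = Add(Add(20, D), -4) = Add(16, D))
Function('U')(R) = Mul(-7, R) (Function('U')(R) = Mul(Rational(-7, 2), Add(R, R)) = Mul(Rational(-7, 2), Mul(2, R)) = Mul(-7, R))
Mul(-17, Add(Function('S')(-4, -3), Function('U')(-6))) = Mul(-17, Add(Add(16, -4), Mul(-7, -6))) = Mul(-17, Add(12, 42)) = Mul(-17, 54) = -918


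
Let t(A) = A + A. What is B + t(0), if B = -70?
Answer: -70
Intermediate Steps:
t(A) = 2*A
B + t(0) = -70 + 2*0 = -70 + 0 = -70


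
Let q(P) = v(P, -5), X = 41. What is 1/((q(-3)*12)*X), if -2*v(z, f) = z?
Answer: 1/738 ≈ 0.0013550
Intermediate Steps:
v(z, f) = -z/2
q(P) = -P/2
1/((q(-3)*12)*X) = 1/((-½*(-3)*12)*41) = 1/(((3/2)*12)*41) = 1/(18*41) = 1/738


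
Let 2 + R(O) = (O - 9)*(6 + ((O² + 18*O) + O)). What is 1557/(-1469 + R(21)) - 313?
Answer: -2715596/8681 ≈ -312.82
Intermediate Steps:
R(O) = -2 + (-9 + O)*(6 + O² + 19*O) (R(O) = -2 + (O - 9)*(6 + ((O² + 18*O) + O)) = -2 + (-9 + O)*(6 + (O² + 19*O)) = -2 + (-9 + O)*(6 + O² + 19*O))
1557/(-1469 + R(21)) - 313 = 1557/(-1469 + (-56 + 21³ - 165*21 + 10*21²)) - 313 = 1557/(-1469 + (-56 + 9261 - 3465 + 10*441)) - 313 = 1557/(-1469 + (-56 + 9261 - 3465 + 4410)) - 313 = 1557/(-1469 + 10150) - 313 = 1557/8681 - 313 = -2715596/8681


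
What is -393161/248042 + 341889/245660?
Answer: -5890549961/30466998860 ≈ -0.19334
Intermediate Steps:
-393161/248042 + 341889/245660 = -5890549961/30466998860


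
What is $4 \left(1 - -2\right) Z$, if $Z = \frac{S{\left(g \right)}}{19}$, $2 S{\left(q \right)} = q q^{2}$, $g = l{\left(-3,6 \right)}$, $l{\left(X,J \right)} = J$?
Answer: $\frac{1296}{19} \approx 68.211$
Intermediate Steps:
$g = 6$
$S{\left(q \right)} = \frac{q^{3}}{2}$ ($S{\left(q \right)} = \frac{q q^{2}}{2} = \frac{q^{3}}{2}$)
$Z = \frac{108}{19}$ ($Z = \frac{\frac{1}{2} \cdot 6^{3}}{19} = \frac{1}{2} \cdot 216 \cdot \frac{1}{19} = 108 \cdot \frac{1}{19} = \frac{108}{19} \approx 5.6842$)
$4 \left(1 - -2\right) Z = 4 \left(1 - -2\right) \frac{108}{19} = 4 \left(1 + 2\right) \frac{108}{19} = 4 \cdot 3 \cdot \frac{108}{19} = 12 \cdot \frac{108}{19} = \frac{1296}{19}$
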